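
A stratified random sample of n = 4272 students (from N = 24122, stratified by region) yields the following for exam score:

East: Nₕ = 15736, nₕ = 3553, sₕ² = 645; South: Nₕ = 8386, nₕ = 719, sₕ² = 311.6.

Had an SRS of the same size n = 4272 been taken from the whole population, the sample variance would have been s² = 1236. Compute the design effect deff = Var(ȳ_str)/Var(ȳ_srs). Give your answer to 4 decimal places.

0.4524

Var(ȳ_str) = Σ Wₕ²(1−fₕ)sₕ²/nₕ with Wₕ = Nₕ/24122:
  East: (15736/24122)²·(1−3553/15736)·645/3553 = 0.059811745
  South: (8386/24122)²·(1−719/8386)·311.6/719 = 0.04788751
  → Var(ȳ_str) = 0.10769926.
Var(ȳ_srs) = (1 − 4272/24122)·1236/4272 = 0.23808631.
deff = 0.10769926 / 0.23808631 = 0.4524.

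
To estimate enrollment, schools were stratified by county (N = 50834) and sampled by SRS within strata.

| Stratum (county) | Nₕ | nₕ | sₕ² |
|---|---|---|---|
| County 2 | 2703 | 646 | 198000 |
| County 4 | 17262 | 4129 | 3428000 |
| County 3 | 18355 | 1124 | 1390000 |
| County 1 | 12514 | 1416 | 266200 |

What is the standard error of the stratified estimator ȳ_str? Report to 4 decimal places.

15.3283

Var(ȳ_str) = Σₕ Wₕ²(1 − fₕ)sₕ²/nₕ with Wₕ = Nₕ/N, N = 50834.
County 2: Wₕ = 0.05317307; term = 0.05317307²·(1 − 0.23899371)·198000/646 = 0.65948427.
County 4: Wₕ = 0.33957587; term = 0.33957587²·(1 − 0.23919592)·3428000/4129 = 72.835385.
County 3: Wₕ = 0.36107723; term = 0.36107723²·(1 − 0.06123672)·1390000/1124 = 151.35779.
County 1: Wₕ = 0.24617382; term = 0.24617382²·(1 − 0.11315327)·266200/1416 = 10.103622.
Sum = 234.95628.
SE = √(234.95628) = 15.3283.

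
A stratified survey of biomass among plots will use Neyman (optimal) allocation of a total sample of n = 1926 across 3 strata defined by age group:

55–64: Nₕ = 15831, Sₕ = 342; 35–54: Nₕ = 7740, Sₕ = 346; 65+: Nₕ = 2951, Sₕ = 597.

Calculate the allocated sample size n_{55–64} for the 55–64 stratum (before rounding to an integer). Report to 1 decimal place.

1058.2

Neyman allocation: nₕ = n·NₕSₕ / Σⱼ NⱼSⱼ.
Σ NⱼSⱼ = 15831·342 + 7740·346 + 2951·597 = 9.853989 × 10^6.
n_{55–64} = 1926·15831·342 / (9.853989 × 10^6) = 1058.2.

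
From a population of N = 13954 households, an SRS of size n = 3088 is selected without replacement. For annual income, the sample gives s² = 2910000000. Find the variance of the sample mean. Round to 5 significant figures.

Under SRS without replacement, Var(ȳ) = (1 − f)·s²/n with f = n/N = 3088/13954 = 0.22129855.
Var(ȳ) = (1 − 0.22129855)·2910000000/3088 = 0.77870145·942357.51 = 733815.16.

733820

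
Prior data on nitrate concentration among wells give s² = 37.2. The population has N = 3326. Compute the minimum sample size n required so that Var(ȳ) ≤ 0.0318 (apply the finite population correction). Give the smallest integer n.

Without fpc, n₀ = s²/D = 37.2/0.0318 = 1169.8113.
With fpc, (1 − n/N)·s²/n ≤ D requires n ≥ n₀/(1 + n₀/N) = 1169.8113/(1 + 1169.8113/3326) = 865.4261.
Rounding up, n = 866.

866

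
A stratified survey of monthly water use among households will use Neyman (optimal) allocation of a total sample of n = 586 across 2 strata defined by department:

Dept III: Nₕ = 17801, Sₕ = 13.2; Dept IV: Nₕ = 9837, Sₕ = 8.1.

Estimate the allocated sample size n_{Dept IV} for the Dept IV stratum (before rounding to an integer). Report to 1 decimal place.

148.4

Neyman allocation: nₕ = n·NₕSₕ / Σⱼ NⱼSⱼ.
Σ NⱼSⱼ = 17801·13.2 + 9837·8.1 = 314652.9.
n_{Dept IV} = 586·9837·8.1 / 314652.9 = 148.4.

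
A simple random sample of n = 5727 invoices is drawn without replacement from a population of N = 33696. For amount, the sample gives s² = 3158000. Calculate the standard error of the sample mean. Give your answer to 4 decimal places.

21.3940

Under SRS without replacement, Var(ȳ) = (1 − f)·s²/n with f = n/N = 5727/33696 = 0.16996083.
Var(ȳ) = (1 − 0.16996083)·3158000/5727 = 0.83003917·551.42308 = 457.70276.
SE(ȳ) = √(457.70276) = 21.3940.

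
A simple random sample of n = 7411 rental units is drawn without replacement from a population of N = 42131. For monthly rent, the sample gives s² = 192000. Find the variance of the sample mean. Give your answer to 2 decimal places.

Under SRS without replacement, Var(ȳ) = (1 − f)·s²/n with f = n/N = 7411/42131 = 0.17590373.
Var(ȳ) = (1 − 0.17590373)·192000/7411 = 0.82409627·25.907435 = 21.35022.

21.35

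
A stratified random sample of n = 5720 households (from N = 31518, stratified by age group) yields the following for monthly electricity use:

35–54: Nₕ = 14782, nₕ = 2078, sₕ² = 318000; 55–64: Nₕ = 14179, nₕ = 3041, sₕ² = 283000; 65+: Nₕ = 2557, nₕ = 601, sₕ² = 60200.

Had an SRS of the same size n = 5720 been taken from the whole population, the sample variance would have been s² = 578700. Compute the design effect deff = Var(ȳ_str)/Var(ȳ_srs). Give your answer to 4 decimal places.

0.5341

Var(ȳ_str) = Σ Wₕ²(1−fₕ)sₕ²/nₕ with Wₕ = Nₕ/31518:
  35–54: (14782/31518)²·(1−2078/14782)·318000/2078 = 28.929302
  55–64: (14179/31518)²·(1−3041/14179)·283000/3041 = 14.794678
  65+: (2557/31518)²·(1−601/2557)·60200/601 = 0.5043178
  → Var(ȳ_str) = 44.228298.
Var(ȳ_srs) = (1 − 5720/31518)·578700/5720 = 82.810392.
deff = 44.228298 / 82.810392 = 0.5341.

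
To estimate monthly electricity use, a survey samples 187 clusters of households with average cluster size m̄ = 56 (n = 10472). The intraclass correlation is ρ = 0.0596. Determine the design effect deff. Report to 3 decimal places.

4.278

deff = 1 + (56 − 1)·0.0596 = 1 + 3.278 = 4.278.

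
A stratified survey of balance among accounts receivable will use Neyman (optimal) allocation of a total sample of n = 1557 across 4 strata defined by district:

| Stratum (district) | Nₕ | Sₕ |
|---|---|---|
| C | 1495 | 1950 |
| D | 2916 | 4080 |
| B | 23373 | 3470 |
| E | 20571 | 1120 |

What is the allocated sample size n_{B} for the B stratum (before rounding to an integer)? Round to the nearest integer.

1062

Neyman allocation: nₕ = n·NₕSₕ / Σⱼ NⱼSⱼ.
Σ NⱼSⱼ = 1495·1950 + 2916·4080 + 23373·3470 + 20571·1120 = 1.1895636 × 10^8.
n_{B} = 1557·23373·3470 / (1.1895636 × 10^8) = 1062.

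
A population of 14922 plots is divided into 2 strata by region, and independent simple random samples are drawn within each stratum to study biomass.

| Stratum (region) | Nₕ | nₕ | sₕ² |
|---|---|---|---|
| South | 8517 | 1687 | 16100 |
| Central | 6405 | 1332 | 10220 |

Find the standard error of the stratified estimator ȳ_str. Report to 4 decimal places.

Var(ȳ_str) = Σₕ Wₕ²(1 − fₕ)sₕ²/nₕ with Wₕ = Nₕ/N, N = 14922.
South: Wₕ = 0.57076799; term = 0.57076799²·(1 − 0.19807444)·16100/1687 = 2.4932399.
Central: Wₕ = 0.42923201; term = 0.42923201²·(1 − 0.20796253)·10220/1332 = 1.1196353.
Sum = 3.6128752.
SE = √(3.6128752) = 1.9008.

1.9008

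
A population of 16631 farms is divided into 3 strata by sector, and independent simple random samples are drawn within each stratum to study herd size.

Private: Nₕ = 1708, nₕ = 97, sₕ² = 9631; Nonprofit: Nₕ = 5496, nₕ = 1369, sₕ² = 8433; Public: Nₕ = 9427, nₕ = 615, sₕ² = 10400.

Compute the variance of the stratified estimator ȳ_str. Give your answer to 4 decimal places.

6.5718

Var(ȳ_str) = Σₕ Wₕ²(1 − fₕ)sₕ²/nₕ with Wₕ = Nₕ/N, N = 16631.
Private: Wₕ = 0.10269978; term = 0.10269978²·(1 − 0.05679157)·9631/97 = 0.98774838.
Nonprofit: Wₕ = 0.33046720; term = 0.33046720²·(1 − 0.24909025)·8433/1369 = 0.50515321.
Public: Wₕ = 0.56683302; term = 0.56683302²·(1 − 0.06523815)·10400/615 = 5.078898.
Sum = 6.5717996.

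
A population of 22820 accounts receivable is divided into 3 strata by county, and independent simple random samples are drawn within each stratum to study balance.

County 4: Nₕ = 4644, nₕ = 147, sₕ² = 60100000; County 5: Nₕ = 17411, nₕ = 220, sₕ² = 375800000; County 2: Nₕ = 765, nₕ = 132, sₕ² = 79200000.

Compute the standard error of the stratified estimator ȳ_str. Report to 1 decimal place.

999.4

Var(ȳ_str) = Σₕ Wₕ²(1 − fₕ)sₕ²/nₕ with Wₕ = Nₕ/N, N = 22820.
County 4: Wₕ = 0.20350570; term = 0.20350570²·(1 − 0.03165375)·60100000/147 = 16396.115.
County 5: Wₕ = 0.76297108; term = 0.76297108²·(1 − 0.01263569)·375800000/220 = 981810.5.
County 2: Wₕ = 0.03352323; term = 0.03352323²·(1 − 0.17254902)·79200000/132 = 557.93694.
Sum = 998764.55.
SE = √(998764.55) = 999.4.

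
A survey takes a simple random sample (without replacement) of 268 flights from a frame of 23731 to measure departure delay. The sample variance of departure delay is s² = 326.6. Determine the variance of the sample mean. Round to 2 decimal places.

1.20

Under SRS without replacement, Var(ȳ) = (1 − f)·s²/n with f = n/N = 268/23731 = 0.01129325.
Var(ȳ) = (1 − 0.01129325)·326.6/268 = 0.98870675·1.2186567 = 1.2048941.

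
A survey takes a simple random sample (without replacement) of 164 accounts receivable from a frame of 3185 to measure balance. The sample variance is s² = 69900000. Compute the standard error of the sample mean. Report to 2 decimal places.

Under SRS without replacement, Var(ȳ) = (1 − f)·s²/n with f = n/N = 164/3185 = 0.05149137.
Var(ȳ) = (1 − 0.05149137)·69900000/164 = 0.94850863·426219.51 = 404272.89.
SE(ȳ) = √(404272.89) = 635.82.

635.82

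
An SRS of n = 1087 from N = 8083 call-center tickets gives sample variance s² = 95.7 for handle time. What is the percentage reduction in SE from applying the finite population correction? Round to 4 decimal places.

f = n/N = 1087/8083 = 0.13447977.
SE_no-fpc = √(s²/n) = 0.29671616; SE_fpc = √((1−f)s²/n) = 0.27604495.
Ratio = √(1−f) = 0.93033340. Reduction = 100·(1 − 0.93033340) = 6.9667%.

6.9667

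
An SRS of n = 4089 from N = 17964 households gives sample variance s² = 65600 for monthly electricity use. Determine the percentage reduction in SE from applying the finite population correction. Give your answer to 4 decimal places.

f = n/N = 4089/17964 = 0.22762191.
SE_no-fpc = √(s²/n) = 4.0053767; SE_fpc = √((1−f)s²/n) = 3.520127.
Ratio = √(1−f) = 0.87885044. Reduction = 100·(1 − 0.87885044) = 12.1150%.

12.1150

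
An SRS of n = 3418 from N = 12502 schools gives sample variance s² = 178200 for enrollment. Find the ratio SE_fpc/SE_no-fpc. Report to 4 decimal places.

0.8524

f = n/N = 3418/12502 = 0.27339626.
SE_no-fpc = √(s²/n) = 7.2205091; SE_fpc = √((1−f)s²/n) = 6.1548381.
Ratio = √(1−f) = 0.85241055.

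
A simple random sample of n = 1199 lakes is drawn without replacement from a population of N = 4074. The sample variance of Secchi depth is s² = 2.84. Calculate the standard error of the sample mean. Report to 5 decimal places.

Under SRS without replacement, Var(ȳ) = (1 − f)·s²/n with f = n/N = 1199/4074 = 0.29430535.
Var(ȳ) = (1 − 0.29430535)·2.84/1199 = 0.70569465·0.0023686405 = 0.001671537.
SE(ȳ) = √(0.001671537) = 0.04088.

0.04088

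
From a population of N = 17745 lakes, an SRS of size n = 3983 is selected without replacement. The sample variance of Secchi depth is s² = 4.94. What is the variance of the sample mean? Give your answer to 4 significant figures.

9.619 × 10^-4

Under SRS without replacement, Var(ȳ) = (1 − f)·s²/n with f = n/N = 3983/17745 = 0.22445759.
Var(ȳ) = (1 − 0.22445759)·4.94/3983 = 0.77554241·0.0012402712 = 9.6188287 × 10^-4.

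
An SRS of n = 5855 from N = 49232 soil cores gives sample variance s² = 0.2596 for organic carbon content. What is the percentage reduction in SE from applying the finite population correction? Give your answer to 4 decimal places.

6.1345

f = n/N = 5855/49232 = 0.11892671.
SE_no-fpc = √(s²/n) = 0.0066586915; SE_fpc = √((1−f)s²/n) = 0.0062502143.
Ratio = √(1−f) = 0.93865504. Reduction = 100·(1 − 0.93865504) = 6.1345%.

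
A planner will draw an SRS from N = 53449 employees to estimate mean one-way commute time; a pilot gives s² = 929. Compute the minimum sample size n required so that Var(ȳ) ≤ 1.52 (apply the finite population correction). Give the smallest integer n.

Without fpc, n₀ = s²/D = 929/1.52 = 611.1842.
With fpc, (1 − n/N)·s²/n ≤ D requires n ≥ n₀/(1 + n₀/N) = 611.1842/(1 + 611.1842/53449) = 604.2744.
Rounding up, n = 605.

605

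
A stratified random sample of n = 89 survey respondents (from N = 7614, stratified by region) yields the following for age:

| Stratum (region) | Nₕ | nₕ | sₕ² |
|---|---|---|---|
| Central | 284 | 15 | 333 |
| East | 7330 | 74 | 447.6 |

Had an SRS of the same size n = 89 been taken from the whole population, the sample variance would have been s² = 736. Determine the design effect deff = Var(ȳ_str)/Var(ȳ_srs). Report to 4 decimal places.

0.6826

Var(ȳ_str) = Σ Wₕ²(1−fₕ)sₕ²/nₕ with Wₕ = Nₕ/7614:
  Central: (284/7614)²·(1−15/284)·333/15 = 0.029254848
  East: (7330/7614)²·(1−74/7330)·447.6/74 = 5.5492445
  → Var(ȳ_str) = 5.5784993.
Var(ȳ_srs) = (1 − 89/7614)·736/89 = 8.1729989.
deff = 5.5784993 / 8.1729989 = 0.6826.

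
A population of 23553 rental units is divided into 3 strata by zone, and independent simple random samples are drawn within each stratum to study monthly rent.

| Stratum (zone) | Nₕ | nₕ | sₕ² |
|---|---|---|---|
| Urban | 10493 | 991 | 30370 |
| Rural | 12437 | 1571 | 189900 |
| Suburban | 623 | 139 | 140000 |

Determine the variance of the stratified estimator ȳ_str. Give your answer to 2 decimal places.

35.50

Var(ȳ_str) = Σₕ Wₕ²(1 − fₕ)sₕ²/nₕ with Wₕ = Nₕ/N, N = 23553.
Urban: Wₕ = 0.44550588; term = 0.44550588²·(1 − 0.09444391)·30370/991 = 5.5079929.
Rural: Wₕ = 0.52804314; term = 0.52804314²·(1 − 0.12631664)·189900/1571 = 29.44704.
Suburban: Wₕ = 0.02645098; term = 0.02645098²·(1 − 0.22311396)·140000/139 = 0.54746225.
Sum = 35.502495.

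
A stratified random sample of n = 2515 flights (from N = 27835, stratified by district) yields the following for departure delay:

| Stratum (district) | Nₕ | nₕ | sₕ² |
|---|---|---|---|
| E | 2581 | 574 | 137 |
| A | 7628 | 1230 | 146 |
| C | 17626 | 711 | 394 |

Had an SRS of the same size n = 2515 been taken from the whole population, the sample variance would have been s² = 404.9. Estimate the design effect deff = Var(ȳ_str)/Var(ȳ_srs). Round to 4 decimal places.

1.5180

Var(ȳ_str) = Σ Wₕ²(1−fₕ)sₕ²/nₕ with Wₕ = Nₕ/27835:
  E: (2581/27835)²·(1−574/2581)·137/574 = 0.001595738
  A: (7628/27835)²·(1−1230/7628)·146/1230 = 0.0074768766
  C: (17626/27835)²·(1−711/17626)·394/711 = 0.21324062
  → Var(ȳ_str) = 0.22231323.
Var(ȳ_srs) = (1 − 2515/27835)·404.9/2515 = 0.1464476.
deff = 0.22231323 / 0.1464476 = 1.5180.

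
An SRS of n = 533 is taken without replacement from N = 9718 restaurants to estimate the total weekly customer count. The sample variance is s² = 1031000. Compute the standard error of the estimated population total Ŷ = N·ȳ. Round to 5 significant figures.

415520

Var(Ŷ) = N²·Var(ȳ) = N²·(1 − n/N)·s²/n.
f = 533/9718 = 0.05484668; Var(ȳ) = 0.94515332·1031000/533 = 1828.2422.
Var(Ŷ) = 9718² · 1828.2422 = 1.7265832 × 10^11.
SE(Ŷ) = √(1.7265832 × 10^11) = 415520.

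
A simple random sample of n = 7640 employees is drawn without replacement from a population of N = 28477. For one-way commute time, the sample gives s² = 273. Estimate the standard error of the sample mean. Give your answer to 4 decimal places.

0.1617

Under SRS without replacement, Var(ȳ) = (1 − f)·s²/n with f = n/N = 7640/28477 = 0.26828669.
Var(ȳ) = (1 − 0.26828669)·273/7640 = 0.73171331·0.035732984 = 0.0261463.
SE(ȳ) = √(0.0261463) = 0.1617.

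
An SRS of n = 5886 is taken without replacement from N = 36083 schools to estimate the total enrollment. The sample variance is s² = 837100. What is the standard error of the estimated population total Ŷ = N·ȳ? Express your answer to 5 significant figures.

Var(Ŷ) = N²·Var(ȳ) = N²·(1 − n/N)·s²/n.
f = 5886/36083 = 0.16312391; Var(ȳ) = 0.83687609·837100/5886 = 119.01953.
Var(Ŷ) = 36083² · 119.01953 = 1.5496139 × 10^11.
SE(Ŷ) = √(1.5496139 × 10^11) = 393650.

393650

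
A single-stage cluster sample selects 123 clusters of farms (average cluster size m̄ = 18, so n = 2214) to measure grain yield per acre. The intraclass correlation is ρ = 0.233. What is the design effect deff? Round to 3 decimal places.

deff = 1 + (18 − 1)·0.233 = 1 + 3.961 = 4.961.

4.961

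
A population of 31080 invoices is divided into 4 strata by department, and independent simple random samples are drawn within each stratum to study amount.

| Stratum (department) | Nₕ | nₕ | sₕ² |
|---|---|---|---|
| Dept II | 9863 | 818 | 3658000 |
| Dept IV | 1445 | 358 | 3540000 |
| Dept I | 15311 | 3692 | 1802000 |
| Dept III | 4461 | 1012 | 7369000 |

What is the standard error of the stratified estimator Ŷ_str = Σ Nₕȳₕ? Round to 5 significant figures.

783160

Var(Ŷ_str) = Σₕ Nₕ²(1 − fₕ)sₕ²/nₕ.
Dept II: 9863²·(1 − 818/9863)·3658000/818 = 3.9894038 × 10^11.
Dept IV: 1445²·(1 − 358/1445)·3540000/358 = 1.5531651 × 10^10.
Dept I: 15311²·(1 − 3692/15311)·1802000/3692 = 8.6829121 × 10^10.
Dept III: 4461²·(1 − 1012/4461)·7369000/1012 = 1.1203493 × 10^11.
Sum = 6.1333608 × 10^11.
SE = √(6.1333608 × 10^11) = 783160.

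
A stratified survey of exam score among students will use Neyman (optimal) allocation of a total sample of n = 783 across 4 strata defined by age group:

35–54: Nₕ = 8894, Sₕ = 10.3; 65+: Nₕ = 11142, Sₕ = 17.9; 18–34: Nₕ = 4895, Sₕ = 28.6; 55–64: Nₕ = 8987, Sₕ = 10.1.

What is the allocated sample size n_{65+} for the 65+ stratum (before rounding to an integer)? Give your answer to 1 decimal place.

299.3

Neyman allocation: nₕ = n·NₕSₕ / Σⱼ NⱼSⱼ.
Σ NⱼSⱼ = 8894·10.3 + 11142·17.9 + 4895·28.6 + 8987·10.1 = 521815.7.
n_{65+} = 783·11142·17.9 / 521815.7 = 299.3.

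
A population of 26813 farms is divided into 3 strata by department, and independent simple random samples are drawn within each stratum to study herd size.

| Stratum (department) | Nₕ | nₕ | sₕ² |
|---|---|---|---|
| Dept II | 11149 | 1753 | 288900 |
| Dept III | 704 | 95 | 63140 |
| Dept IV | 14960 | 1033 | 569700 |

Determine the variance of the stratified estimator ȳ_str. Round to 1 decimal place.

184.2

Var(ȳ_str) = Σₕ Wₕ²(1 − fₕ)sₕ²/nₕ with Wₕ = Nₕ/N, N = 26813.
Dept II: Wₕ = 0.41580577; term = 0.41580577²·(1 − 0.15723383)·288900/1753 = 24.013404.
Dept III: Wₕ = 0.02625592; term = 0.02625592²·(1 − 0.13494318)·63140/95 = 0.39635114.
Dept IV: Wₕ = 0.55793831; term = 0.55793831²·(1 − 0.06905080)·569700/1033 = 159.82483.
Sum = 184.23459.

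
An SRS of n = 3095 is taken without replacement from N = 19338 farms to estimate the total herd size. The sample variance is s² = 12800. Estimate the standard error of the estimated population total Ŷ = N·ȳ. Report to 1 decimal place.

36042.4

Var(Ŷ) = N²·Var(ȳ) = N²·(1 − n/N)·s²/n.
f = 3095/19338 = 0.16004757; Var(ȳ) = 0.83995243·12800/3095 = 3.4737936.
Var(Ŷ) = 19338² · 3.4737936 = 1.2990538 × 10^9.
SE(Ŷ) = √(1.2990538 × 10^9) = 36042.4.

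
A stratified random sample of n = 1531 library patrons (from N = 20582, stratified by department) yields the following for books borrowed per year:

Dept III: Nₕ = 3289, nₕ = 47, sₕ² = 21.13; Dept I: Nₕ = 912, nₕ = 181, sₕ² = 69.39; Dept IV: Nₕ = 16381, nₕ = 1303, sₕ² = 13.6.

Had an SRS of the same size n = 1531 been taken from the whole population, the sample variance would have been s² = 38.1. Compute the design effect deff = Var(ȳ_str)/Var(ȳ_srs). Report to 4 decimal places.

0.7817

Var(ȳ_str) = Σ Wₕ²(1−fₕ)sₕ²/nₕ with Wₕ = Nₕ/20582:
  Dept III: (3289/20582)²·(1−47/3289)·21.13/47 = 0.011316272
  Dept I: (912/20582)²·(1−181/912)·69.39/181 = 6.0333064 × 10^-4
  Dept IV: (16381/20582)²·(1−1303/16381)·13.6/1303 = 0.0060856013
  → Var(ȳ_str) = 0.018005204.
Var(ȳ_srs) = (1 − 1531/20582)·38.1/1531 = 0.023034564.
deff = 0.018005204 / 0.023034564 = 0.7817.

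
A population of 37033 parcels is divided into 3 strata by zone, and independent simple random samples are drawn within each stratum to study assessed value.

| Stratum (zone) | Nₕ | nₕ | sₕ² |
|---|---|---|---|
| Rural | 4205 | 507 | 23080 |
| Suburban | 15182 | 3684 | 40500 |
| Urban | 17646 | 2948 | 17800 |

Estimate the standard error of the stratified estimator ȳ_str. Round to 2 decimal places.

1.75

Var(ȳ_str) = Σₕ Wₕ²(1 − fₕ)sₕ²/nₕ with Wₕ = Nₕ/N, N = 37033.
Rural: Wₕ = 0.11354738; term = 0.11354738²·(1 − 0.12057075)·23080/507 = 0.51615836.
Suburban: Wₕ = 0.40995869; term = 0.40995869²·(1 − 0.24265578)·40500/3684 = 1.3992938.
Urban: Wₕ = 0.47649394; term = 0.47649394²·(1 − 0.16706336)·17800/2948 = 1.1418768.
Sum = 3.057329.
SE = √(3.057329) = 1.75.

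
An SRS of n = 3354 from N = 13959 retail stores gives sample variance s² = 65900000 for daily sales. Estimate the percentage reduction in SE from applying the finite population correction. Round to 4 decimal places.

f = n/N = 3354/13959 = 0.24027509.
SE_no-fpc = √(s²/n) = 140.17197; SE_fpc = √((1−f)s²/n) = 122.17697.
Ratio = √(1−f) = 0.87162200. Reduction = 100·(1 − 0.87162200) = 12.8378%.

12.8378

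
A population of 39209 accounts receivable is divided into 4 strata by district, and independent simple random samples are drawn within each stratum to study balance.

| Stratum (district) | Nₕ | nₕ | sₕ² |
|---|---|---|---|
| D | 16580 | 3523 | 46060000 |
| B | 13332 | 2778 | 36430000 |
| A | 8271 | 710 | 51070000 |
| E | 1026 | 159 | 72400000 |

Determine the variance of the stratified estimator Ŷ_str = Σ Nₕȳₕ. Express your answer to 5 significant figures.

Var(Ŷ_str) = Σₕ Nₕ²(1 − fₕ)sₕ²/nₕ.
D: 16580²·(1 − 3523/16580)·46060000/3523 = 2.830344 × 10^12.
B: 13332²·(1 − 2778/13332)·36430000/2778 = 1.8451825 × 10^12.
A: 8271²·(1 − 710/8271)·51070000/710 = 4.4982622 × 10^12.
E: 1026²·(1 − 159/1026)·72400000/159 = 4.0504931 × 10^11.
Sum = 9.578838 × 10^12.

9.5788 × 10^12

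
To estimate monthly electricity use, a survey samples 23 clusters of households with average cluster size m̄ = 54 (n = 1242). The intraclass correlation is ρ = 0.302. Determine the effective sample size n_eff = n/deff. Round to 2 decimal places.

73.03

deff = 1 + (54 − 1)·0.302 = 1 + 16.006 = 17.006.
n_eff = 1242 / 17.006 = 73.03.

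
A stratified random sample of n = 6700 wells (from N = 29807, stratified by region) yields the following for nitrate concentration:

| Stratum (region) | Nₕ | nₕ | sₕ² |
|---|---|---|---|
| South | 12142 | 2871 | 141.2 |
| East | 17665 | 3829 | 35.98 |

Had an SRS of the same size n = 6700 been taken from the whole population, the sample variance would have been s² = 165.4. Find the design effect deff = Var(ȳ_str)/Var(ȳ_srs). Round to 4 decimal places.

0.4607

Var(ȳ_str) = Σ Wₕ²(1−fₕ)sₕ²/nₕ with Wₕ = Nₕ/29807:
  South: (12142/29807)²·(1−2871/12142)·141.2/2871 = 0.0062313447
  East: (17665/29807)²·(1−3829/17665)·35.98/3829 = 0.0025850173
  → Var(ȳ_str) = 0.008816362.
Var(ȳ_srs) = (1 − 6700/29807)·165.4/6700 = 0.019137535.
deff = 0.008816362 / 0.019137535 = 0.4607.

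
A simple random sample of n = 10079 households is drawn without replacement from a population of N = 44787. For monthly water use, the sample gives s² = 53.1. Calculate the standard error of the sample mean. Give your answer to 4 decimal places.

Under SRS without replacement, Var(ȳ) = (1 − f)·s²/n with f = n/N = 10079/44787 = 0.22504298.
Var(ȳ) = (1 − 0.22504298)·53.1/10079 = 0.77495702·0.0052683798 = 0.0040827679.
SE(ȳ) = √(0.0040827679) = 0.0639.

0.0639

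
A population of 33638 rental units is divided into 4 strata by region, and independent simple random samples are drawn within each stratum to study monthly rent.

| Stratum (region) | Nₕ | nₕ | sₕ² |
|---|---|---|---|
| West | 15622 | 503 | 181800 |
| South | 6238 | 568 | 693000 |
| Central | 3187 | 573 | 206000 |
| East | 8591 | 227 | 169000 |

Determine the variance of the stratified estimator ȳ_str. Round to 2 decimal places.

163.51

Var(ȳ_str) = Σₕ Wₕ²(1 − fₕ)sₕ²/nₕ with Wₕ = Nₕ/N, N = 33638.
West: Wₕ = 0.46441524; term = 0.46441524²·(1 − 0.03219818)·181800/503 = 75.444096.
South: Wₕ = 0.18544503; term = 0.18544503²·(1 − 0.09105483)·693000/568 = 38.137568.
Central: Wₕ = 0.09474404; term = 0.09474404²·(1 − 0.17979291)·206000/573 = 2.6469145.
East: Wₕ = 0.25539568; term = 0.25539568²·(1 − 0.02642300)·169000/227 = 47.277909.
Sum = 163.50649.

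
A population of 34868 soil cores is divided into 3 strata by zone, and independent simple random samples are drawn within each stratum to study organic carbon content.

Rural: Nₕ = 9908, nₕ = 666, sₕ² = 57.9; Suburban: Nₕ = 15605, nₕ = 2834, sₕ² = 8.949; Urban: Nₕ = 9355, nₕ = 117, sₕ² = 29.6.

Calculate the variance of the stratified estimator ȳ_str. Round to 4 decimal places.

Var(ȳ_str) = Σₕ Wₕ²(1 − fₕ)sₕ²/nₕ with Wₕ = Nₕ/N, N = 34868.
Rural: Wₕ = 0.28415739; term = 0.28415739²·(1 − 0.06721841)·57.9/666 = 0.0065479028.
Suburban: Wₕ = 0.44754503; term = 0.44754503²·(1 − 0.18160846)·8.949/2834 = 5.1761787 × 10^-4.
Urban: Wₕ = 0.26829758; term = 0.26829758²·(1 − 0.01250668)·29.6/117 = 0.017983471.
Sum = 0.025048992.

0.0250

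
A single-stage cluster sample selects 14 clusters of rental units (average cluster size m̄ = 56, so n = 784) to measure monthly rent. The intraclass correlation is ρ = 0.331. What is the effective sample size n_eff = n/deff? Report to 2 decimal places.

deff = 1 + (56 − 1)·0.331 = 1 + 18.205 = 19.205.
n_eff = 784 / 19.205 = 40.82.

40.82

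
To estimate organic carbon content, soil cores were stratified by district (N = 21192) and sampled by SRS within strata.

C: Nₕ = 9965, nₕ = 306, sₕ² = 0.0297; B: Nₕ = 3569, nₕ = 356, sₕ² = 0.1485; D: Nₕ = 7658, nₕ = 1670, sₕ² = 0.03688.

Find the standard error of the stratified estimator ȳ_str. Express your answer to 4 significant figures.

Var(ȳ_str) = Σₕ Wₕ²(1 − fₕ)sₕ²/nₕ with Wₕ = Nₕ/N, N = 21192.
C: Wₕ = 0.47022461; term = 0.47022461²·(1 − 0.03070748)·0.0297/306 = 2.0801785 × 10^-5.
B: Wₕ = 0.16841261; term = 0.16841261²·(1 − 0.09974783)·0.1485/356 = 1.0650987 × 10^-5.
D: Wₕ = 0.36136278; term = 0.36136278²·(1 − 0.21807260)·0.03688/1670 = 2.2549022 × 10^-6.
Sum = 3.3707674 × 10^-5.
SE = √(3.3707674 × 10^-5) = 0.005806.

0.005806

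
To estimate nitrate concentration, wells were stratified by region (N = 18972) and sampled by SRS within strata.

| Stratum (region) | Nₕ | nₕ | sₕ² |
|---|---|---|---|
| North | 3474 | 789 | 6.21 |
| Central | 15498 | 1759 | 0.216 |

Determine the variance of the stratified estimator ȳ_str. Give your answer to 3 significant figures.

2.77 × 10^-4

Var(ȳ_str) = Σₕ Wₕ²(1 − fₕ)sₕ²/nₕ with Wₕ = Nₕ/N, N = 18972.
North: Wₕ = 0.18311195; term = 0.18311195²·(1 − 0.22711572)·6.21/789 = 2.039682 × 10^-4.
Central: Wₕ = 0.81688805; term = 0.81688805²·(1 − 0.11349852)·0.216/1759 = 7.2642781 × 10^-5.
Sum = 2.7661098 × 10^-4.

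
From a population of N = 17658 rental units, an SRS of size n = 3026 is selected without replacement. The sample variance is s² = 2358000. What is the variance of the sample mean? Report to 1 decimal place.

Under SRS without replacement, Var(ȳ) = (1 − f)·s²/n with f = n/N = 3026/17658 = 0.17136709.
Var(ȳ) = (1 − 0.17136709)·2358000/3026 = 0.82863291·779.24653 = 645.70932.

645.7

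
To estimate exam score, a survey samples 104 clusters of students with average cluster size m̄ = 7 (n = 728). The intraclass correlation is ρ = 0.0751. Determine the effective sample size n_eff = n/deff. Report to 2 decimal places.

501.86

deff = 1 + (7 − 1)·0.0751 = 1 + 0.4506 = 1.4506.
n_eff = 728 / 1.4506 = 501.86.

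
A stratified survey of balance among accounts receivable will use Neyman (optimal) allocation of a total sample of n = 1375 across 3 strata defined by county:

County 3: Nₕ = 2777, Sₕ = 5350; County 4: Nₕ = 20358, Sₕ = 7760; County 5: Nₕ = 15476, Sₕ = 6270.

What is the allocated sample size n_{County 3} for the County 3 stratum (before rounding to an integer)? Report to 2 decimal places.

Neyman allocation: nₕ = n·NₕSₕ / Σⱼ NⱼSⱼ.
Σ NⱼSⱼ = 2777·5350 + 20358·7760 + 15476·6270 = 2.6986955 × 10^8.
n_{County 3} = 1375·2777·5350 / (2.6986955 × 10^8) = 75.70.

75.70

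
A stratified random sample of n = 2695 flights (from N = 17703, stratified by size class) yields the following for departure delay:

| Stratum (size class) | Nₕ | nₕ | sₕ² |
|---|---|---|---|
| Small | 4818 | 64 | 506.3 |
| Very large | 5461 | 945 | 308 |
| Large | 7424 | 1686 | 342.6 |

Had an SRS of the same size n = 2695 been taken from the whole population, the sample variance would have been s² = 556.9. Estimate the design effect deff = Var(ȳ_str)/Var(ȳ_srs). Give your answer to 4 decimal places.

3.6045

Var(ȳ_str) = Σ Wₕ²(1−fₕ)sₕ²/nₕ with Wₕ = Nₕ/17703:
  Small: (4818/17703)²·(1−64/4818)·506.3/64 = 0.57817617
  Very large: (5461/17703)²·(1−945/5461)·308/945 = 0.025647869
  Large: (7424/17703)²·(1−1686/7424)·342.6/1686 = 0.027620692
  → Var(ȳ_str) = 0.63144473.
Var(ȳ_srs) = (1 − 2695/17703)·556.9/2695 = 0.17518398.
deff = 0.63144473 / 0.17518398 = 3.6045.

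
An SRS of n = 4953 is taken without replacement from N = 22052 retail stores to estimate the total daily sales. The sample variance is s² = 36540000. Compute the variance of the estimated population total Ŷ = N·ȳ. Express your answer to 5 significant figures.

2.7818 × 10^12

Var(Ŷ) = N²·Var(ȳ) = N²·(1 − n/N)·s²/n.
f = 4953/22052 = 0.22460548; Var(ȳ) = 0.77539452·36540000/4953 = 5720.3545.
Var(Ŷ) = 22052² · 5720.3545 = 2.7817552 × 10^12.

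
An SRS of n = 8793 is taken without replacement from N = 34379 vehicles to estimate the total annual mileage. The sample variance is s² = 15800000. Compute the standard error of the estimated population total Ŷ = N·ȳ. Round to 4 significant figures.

1.257 × 10^6

Var(Ŷ) = N²·Var(ȳ) = N²·(1 − n/N)·s²/n.
f = 8793/34379 = 0.25576660; Var(ȳ) = 0.74423340·15800000/8793 = 1337.301.
Var(Ŷ) = 34379² · 1337.301 = 1.580577 × 10^12.
SE(Ŷ) = √(1.580577 × 10^12) = 1.257 × 10^6.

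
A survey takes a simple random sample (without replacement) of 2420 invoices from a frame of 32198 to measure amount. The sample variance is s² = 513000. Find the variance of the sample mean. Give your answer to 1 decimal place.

196.1

Under SRS without replacement, Var(ȳ) = (1 − f)·s²/n with f = n/N = 2420/32198 = 0.07515995.
Var(ȳ) = (1 − 0.07515995)·513000/2420 = 0.92484005·211.98347 = 196.0508.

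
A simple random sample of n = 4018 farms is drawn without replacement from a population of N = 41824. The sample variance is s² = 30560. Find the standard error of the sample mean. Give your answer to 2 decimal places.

2.62

Under SRS without replacement, Var(ȳ) = (1 − f)·s²/n with f = n/N = 4018/41824 = 0.09606924.
Var(ȳ) = (1 − 0.09606924)·30560/4018 = 0.90393076·7.605774 = 6.8750931.
SE(ȳ) = √(6.8750931) = 2.62.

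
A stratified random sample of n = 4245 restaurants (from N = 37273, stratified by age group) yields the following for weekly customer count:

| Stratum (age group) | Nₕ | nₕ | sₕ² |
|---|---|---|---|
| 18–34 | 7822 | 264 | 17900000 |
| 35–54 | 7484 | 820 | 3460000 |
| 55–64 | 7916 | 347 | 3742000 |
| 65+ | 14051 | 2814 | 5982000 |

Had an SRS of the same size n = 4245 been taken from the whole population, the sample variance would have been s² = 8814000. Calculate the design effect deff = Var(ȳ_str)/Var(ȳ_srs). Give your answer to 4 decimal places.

Var(ȳ_str) = Σ Wₕ²(1−fₕ)sₕ²/nₕ with Wₕ = Nₕ/37273:
  18–34: (7822/37273)²·(1−264/7822)·17900000/264 = 2885.261
  35–54: (7484/37273)²·(1−820/7484)·3460000/820 = 151.47547
  55–64: (7916/37273)²·(1−347/7916)·3742000/347 = 465.0824
  65+: (14051/37273)²·(1−2814/14051)·5982000/2814 = 241.59683
  → Var(ȳ_str) = 3743.4157.
Var(ȳ_srs) = (1 − 4245/37273)·8814000/4245 = 1839.8536.
deff = 3743.4157 / 1839.8536 = 2.0346.

2.0346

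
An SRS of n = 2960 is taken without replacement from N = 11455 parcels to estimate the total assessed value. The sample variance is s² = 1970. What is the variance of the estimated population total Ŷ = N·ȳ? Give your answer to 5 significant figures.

Var(Ŷ) = N²·Var(ȳ) = N²·(1 − n/N)·s²/n.
f = 2960/11455 = 0.25840244; Var(ȳ) = 0.74159756·1970/2960 = 0.49356324.
Var(Ŷ) = 11455² · 0.49356324 = 6.47639 × 10^7.

6.4764 × 10^7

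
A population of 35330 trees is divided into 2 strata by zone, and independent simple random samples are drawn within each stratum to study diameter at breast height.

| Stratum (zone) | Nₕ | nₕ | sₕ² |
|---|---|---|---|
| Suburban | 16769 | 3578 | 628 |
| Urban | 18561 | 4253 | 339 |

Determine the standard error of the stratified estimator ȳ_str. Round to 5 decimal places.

0.21923

Var(ȳ_str) = Σₕ Wₕ²(1 − fₕ)sₕ²/nₕ with Wₕ = Nₕ/N, N = 35330.
Suburban: Wₕ = 0.47463912; term = 0.47463912²·(1 − 0.21336991)·628/3578 = 0.031104048.
Urban: Wₕ = 0.52536088; term = 0.52536088²·(1 − 0.22913636)·339/4253 = 0.016958887.
Sum = 0.048062935.
SE = √(0.048062935) = 0.21923.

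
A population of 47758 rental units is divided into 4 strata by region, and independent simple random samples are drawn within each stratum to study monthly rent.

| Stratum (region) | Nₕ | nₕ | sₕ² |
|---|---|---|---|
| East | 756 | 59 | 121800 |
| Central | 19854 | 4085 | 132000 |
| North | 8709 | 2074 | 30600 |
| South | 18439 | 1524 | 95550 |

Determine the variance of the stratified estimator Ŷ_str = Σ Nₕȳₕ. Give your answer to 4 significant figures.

Var(Ŷ_str) = Σₕ Nₕ²(1 − fₕ)sₕ²/nₕ.
East: 756²·(1 − 59/756)·121800/59 = 1.087802 × 10^9.
Central: 19854²·(1 − 4085/19854)·132000/4085 = 1.0116587 × 10^10.
North: 8709²·(1 − 2074/8709)·30600/2074 = 8.5255399 × 10^8.
South: 18439²·(1 − 1524/18439)·95550/1524 = 1.9554877 × 10^10.
Sum = 3.161182 × 10^10.

3.161 × 10^10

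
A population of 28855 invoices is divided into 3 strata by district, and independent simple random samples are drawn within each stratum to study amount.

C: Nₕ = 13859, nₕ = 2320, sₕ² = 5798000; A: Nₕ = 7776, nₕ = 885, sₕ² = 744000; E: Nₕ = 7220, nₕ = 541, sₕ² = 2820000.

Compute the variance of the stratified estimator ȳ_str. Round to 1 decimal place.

836.0

Var(ȳ_str) = Σₕ Wₕ²(1 − fₕ)sₕ²/nₕ with Wₕ = Nₕ/N, N = 28855.
C: Wₕ = 0.48029804; term = 0.48029804²·(1 − 0.16740025)·5798000/2320 = 480.00763.
A: Wₕ = 0.26948536; term = 0.26948536²·(1 − 0.11381173)·744000/885 = 54.103581.
E: Wₕ = 0.25021660; term = 0.25021660²·(1 − 0.07493075)·2820000/541 = 301.89667.
Sum = 836.00788.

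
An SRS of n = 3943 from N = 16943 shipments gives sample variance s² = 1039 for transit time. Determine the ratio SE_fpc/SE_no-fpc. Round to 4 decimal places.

f = n/N = 3943/16943 = 0.23272148.
SE_no-fpc = √(s²/n) = 0.51332733; SE_fpc = √((1−f)s²/n) = 0.44964618.
Ratio = √(1−f) = 0.87594436.

0.8759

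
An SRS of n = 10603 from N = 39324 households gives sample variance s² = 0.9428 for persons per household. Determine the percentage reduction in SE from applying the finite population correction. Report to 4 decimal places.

14.5384

f = n/N = 10603/39324 = 0.26963178.
SE_no-fpc = √(s²/n) = 0.0094296464; SE_fpc = √((1−f)s²/n) = 0.0080587251.
Ratio = √(1−f) = 0.85461583. Reduction = 100·(1 − 0.85461583) = 14.5384%.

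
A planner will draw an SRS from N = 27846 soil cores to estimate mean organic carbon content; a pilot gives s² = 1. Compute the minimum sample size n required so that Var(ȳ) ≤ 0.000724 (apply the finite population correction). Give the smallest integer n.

1316

Without fpc, n₀ = s²/D = 1/0.000724 = 1381.2155.
With fpc, (1 − n/N)·s²/n ≤ D requires n ≥ n₀/(1 + n₀/N) = 1381.2155/(1 + 1381.2155/27846) = 1315.9422.
Rounding up, n = 1316.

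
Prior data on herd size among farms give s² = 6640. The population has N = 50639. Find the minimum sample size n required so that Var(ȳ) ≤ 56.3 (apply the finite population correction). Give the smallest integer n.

118

Without fpc, n₀ = s²/D = 6640/56.3 = 117.9396.
With fpc, (1 − n/N)·s²/n ≤ D requires n ≥ n₀/(1 + n₀/N) = 117.9396/(1 + 117.9396/50639) = 117.6656.
Rounding up, n = 118.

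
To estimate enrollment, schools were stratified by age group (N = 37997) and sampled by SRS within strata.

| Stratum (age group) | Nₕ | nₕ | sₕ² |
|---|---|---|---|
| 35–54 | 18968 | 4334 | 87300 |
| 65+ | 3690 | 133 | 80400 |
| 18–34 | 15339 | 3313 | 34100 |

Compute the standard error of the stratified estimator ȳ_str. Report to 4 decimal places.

Var(ȳ_str) = Σₕ Wₕ²(1 − fₕ)sₕ²/nₕ with Wₕ = Nₕ/N, N = 37997.
35–54: Wₕ = 0.49919731; term = 0.49919731²·(1 − 0.22849009)·87300/4334 = 3.8726773.
65+: Wₕ = 0.09711293; term = 0.09711293²·(1 − 0.03604336)·80400/133 = 5.4956115.
18–34: Wₕ = 0.40368976; term = 0.40368976²·(1 − 0.21598540)·34100/3313 = 1.3150812.
Sum = 10.68337.
SE = √(10.68337) = 3.2685.

3.2685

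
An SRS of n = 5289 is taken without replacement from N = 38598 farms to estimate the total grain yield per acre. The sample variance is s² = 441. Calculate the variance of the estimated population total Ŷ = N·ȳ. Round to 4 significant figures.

Var(Ŷ) = N²·Var(ȳ) = N²·(1 − n/N)·s²/n.
f = 5289/38598 = 0.13702783; Var(ȳ) = 0.86297217·441/5289 = 0.071955139.
Var(Ŷ) = 38598² · 0.071955139 = 1.0719917 × 10^8.

1.072 × 10^8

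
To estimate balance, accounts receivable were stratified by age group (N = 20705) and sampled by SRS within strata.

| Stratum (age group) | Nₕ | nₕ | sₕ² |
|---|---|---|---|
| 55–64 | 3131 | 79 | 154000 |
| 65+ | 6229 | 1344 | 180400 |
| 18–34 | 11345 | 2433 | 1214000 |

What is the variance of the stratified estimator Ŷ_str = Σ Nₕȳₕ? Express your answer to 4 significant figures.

7.316 × 10^10

Var(Ŷ_str) = Σₕ Nₕ²(1 − fₕ)sₕ²/nₕ.
55–64: 3131²·(1 − 79/3131)·154000/79 = 1.8627785 × 10^10.
65+: 6229²·(1 − 1344/6229)·180400/1344 = 4.0843238 × 10^9.
18–34: 11345²·(1 − 2433/11345)·1214000/2433 = 5.0449429 × 10^10.
Sum = 7.3161538 × 10^10.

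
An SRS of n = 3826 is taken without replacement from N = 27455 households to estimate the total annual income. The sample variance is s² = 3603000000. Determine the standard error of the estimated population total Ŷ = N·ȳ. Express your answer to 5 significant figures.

Var(Ŷ) = N²·Var(ȳ) = N²·(1 − n/N)·s²/n.
f = 3826/27455 = 0.13935531; Var(ȳ) = 0.86064469·3603000000/3826 = 810481.66.
Var(Ŷ) = 27455² · 810481.66 = 6.1092245 × 10^14.
SE(Ŷ) = √(6.1092245 × 10^14) = 2.4717 × 10^7.

2.4717 × 10^7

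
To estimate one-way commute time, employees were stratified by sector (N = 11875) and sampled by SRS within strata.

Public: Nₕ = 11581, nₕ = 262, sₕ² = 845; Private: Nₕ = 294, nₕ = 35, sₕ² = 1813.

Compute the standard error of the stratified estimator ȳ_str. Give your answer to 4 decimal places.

Var(ȳ_str) = Σₕ Wₕ²(1 − fₕ)sₕ²/nₕ with Wₕ = Nₕ/N, N = 11875.
Public: Wₕ = 0.97524211; term = 0.97524211²·(1 − 0.02262326)·845/262 = 2.9980737.
Private: Wₕ = 0.02475789; term = 0.02475789²·(1 − 0.11904762)·1813/35 = 0.027971105.
Sum = 3.0260448.
SE = √(3.0260448) = 1.7396.

1.7396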